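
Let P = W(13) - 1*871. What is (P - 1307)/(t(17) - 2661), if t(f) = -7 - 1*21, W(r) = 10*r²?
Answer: 488/2689 ≈ 0.18148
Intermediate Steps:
t(f) = -28 (t(f) = -7 - 21 = -28)
P = 819 (P = 10*13² - 1*871 = 10*169 - 871 = 1690 - 871 = 819)
(P - 1307)/(t(17) - 2661) = (819 - 1307)/(-28 - 2661) = -488/(-2689) = -488*(-1/2689) = 488/2689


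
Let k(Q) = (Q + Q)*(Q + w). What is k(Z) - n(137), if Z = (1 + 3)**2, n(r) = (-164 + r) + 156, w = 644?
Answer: 20991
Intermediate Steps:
n(r) = -8 + r
Z = 16 (Z = 4**2 = 16)
k(Q) = 2*Q*(644 + Q) (k(Q) = (Q + Q)*(Q + 644) = (2*Q)*(644 + Q) = 2*Q*(644 + Q))
k(Z) - n(137) = 2*16*(644 + 16) - (-8 + 137) = 2*16*660 - 1*129 = 21120 - 129 = 20991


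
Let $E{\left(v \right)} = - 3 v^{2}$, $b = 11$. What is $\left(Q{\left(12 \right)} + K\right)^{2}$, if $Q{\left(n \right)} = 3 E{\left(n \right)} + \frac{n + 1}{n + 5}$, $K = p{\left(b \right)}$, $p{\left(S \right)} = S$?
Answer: $\frac{476636224}{289} \approx 1.6493 \cdot 10^{6}$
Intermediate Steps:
$K = 11$
$Q{\left(n \right)} = - 9 n^{2} + \frac{1 + n}{5 + n}$ ($Q{\left(n \right)} = 3 \left(- 3 n^{2}\right) + \frac{n + 1}{n + 5} = - 9 n^{2} + \frac{1 + n}{5 + n}$)
$\left(Q{\left(12 \right)} + K\right)^{2} = \left(\frac{1 + 12 - 45 \cdot 12^{2} - 9 \cdot 12^{3}}{5 + 12} + 11\right)^{2} = \left(\frac{1 + 12 - 6480 - 15552}{17} + 11\right)^{2} = \left(\frac{1}{17} \left(-22019\right) + 11\right)^{2} = \left(- \frac{22019}{17} + 11\right)^{2} = \left(- \frac{21832}{17}\right)^{2} = \frac{476636224}{289}$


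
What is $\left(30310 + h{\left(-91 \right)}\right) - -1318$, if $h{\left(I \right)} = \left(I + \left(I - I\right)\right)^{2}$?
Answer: $39909$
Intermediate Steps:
$h{\left(I \right)} = I^{2}$ ($h{\left(I \right)} = \left(I + 0\right)^{2} = I^{2}$)
$\left(30310 + h{\left(-91 \right)}\right) - -1318 = \left(30310 + \left(-91\right)^{2}\right) - -1318 = \left(30310 + 8281\right) + 1318 = 38591 + 1318 = 39909$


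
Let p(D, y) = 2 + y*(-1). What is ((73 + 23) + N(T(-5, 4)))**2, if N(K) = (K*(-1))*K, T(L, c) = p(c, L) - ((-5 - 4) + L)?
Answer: 119025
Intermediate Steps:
p(D, y) = 2 - y
T(L, c) = 11 - 2*L (T(L, c) = (2 - L) - ((-5 - 4) + L) = (2 - L) - (-9 + L) = (2 - L) + (9 - L) = 11 - 2*L)
N(K) = -K**2 (N(K) = (-K)*K = -K**2)
((73 + 23) + N(T(-5, 4)))**2 = ((73 + 23) - (11 - 2*(-5))**2)**2 = (96 - (11 + 10)**2)**2 = (96 - 1*21**2)**2 = (96 - 1*441)**2 = (96 - 441)**2 = (-345)**2 = 119025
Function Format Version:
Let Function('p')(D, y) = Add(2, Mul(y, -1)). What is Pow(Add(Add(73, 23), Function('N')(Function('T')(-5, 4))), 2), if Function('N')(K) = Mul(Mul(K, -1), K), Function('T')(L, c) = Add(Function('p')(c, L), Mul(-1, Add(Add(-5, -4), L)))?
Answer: 119025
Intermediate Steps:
Function('p')(D, y) = Add(2, Mul(-1, y))
Function('T')(L, c) = Add(11, Mul(-2, L)) (Function('T')(L, c) = Add(Add(2, Mul(-1, L)), Mul(-1, Add(Add(-5, -4), L))) = Add(Add(2, Mul(-1, L)), Mul(-1, Add(-9, L))) = Add(Add(2, Mul(-1, L)), Add(9, Mul(-1, L))) = Add(11, Mul(-2, L)))
Function('N')(K) = Mul(-1, Pow(K, 2)) (Function('N')(K) = Mul(Mul(-1, K), K) = Mul(-1, Pow(K, 2)))
Pow(Add(Add(73, 23), Function('N')(Function('T')(-5, 4))), 2) = Pow(Add(Add(73, 23), Mul(-1, Pow(Add(11, Mul(-2, -5)), 2))), 2) = Pow(Add(96, Mul(-1, Pow(Add(11, 10), 2))), 2) = Pow(Add(96, Mul(-1, Pow(21, 2))), 2) = Pow(Add(96, Mul(-1, 441)), 2) = Pow(Add(96, -441), 2) = Pow(-345, 2) = 119025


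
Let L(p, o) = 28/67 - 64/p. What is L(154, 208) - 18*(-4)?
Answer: 371460/5159 ≈ 72.002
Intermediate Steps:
L(p, o) = 28/67 - 64/p (L(p, o) = 28*(1/67) - 64/p = 28/67 - 64/p)
L(154, 208) - 18*(-4) = (28/67 - 64/154) - 18*(-4) = (28/67 - 64*1/154) + 72 = (28/67 - 32/77) + 72 = 12/5159 + 72 = 371460/5159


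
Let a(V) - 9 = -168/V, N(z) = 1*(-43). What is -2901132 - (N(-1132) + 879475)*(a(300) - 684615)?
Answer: 15051550378548/25 ≈ 6.0206e+11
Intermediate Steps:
N(z) = -43
a(V) = 9 - 168/V
-2901132 - (N(-1132) + 879475)*(a(300) - 684615) = -2901132 - (-43 + 879475)*((9 - 168/300) - 684615) = -2901132 - 879432*((9 - 168*1/300) - 684615) = -2901132 - 879432*((9 - 14/25) - 684615) = -2901132 - 879432*(211/25 - 684615) = -2901132 - 879432*(-17115164)/25 = -2901132 - 1*(-15051622906848/25) = -2901132 + 15051622906848/25 = 15051550378548/25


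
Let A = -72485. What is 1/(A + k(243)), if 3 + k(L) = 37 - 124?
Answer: -1/72575 ≈ -1.3779e-5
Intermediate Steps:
k(L) = -90 (k(L) = -3 + (37 - 124) = -3 - 87 = -90)
1/(A + k(243)) = 1/(-72485 - 90) = 1/(-72575) = -1/72575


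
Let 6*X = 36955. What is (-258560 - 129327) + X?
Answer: -2290367/6 ≈ -3.8173e+5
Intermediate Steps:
X = 36955/6 (X = (⅙)*36955 = 36955/6 ≈ 6159.2)
(-258560 - 129327) + X = (-258560 - 129327) + 36955/6 = -387887 + 36955/6 = -2290367/6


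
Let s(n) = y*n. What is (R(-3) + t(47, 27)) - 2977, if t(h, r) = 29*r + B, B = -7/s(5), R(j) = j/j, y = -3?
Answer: -32888/15 ≈ -2192.5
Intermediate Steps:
R(j) = 1
s(n) = -3*n
B = 7/15 (B = -7/((-3*5)) = -7/(-15) = -7*(-1/15) = 7/15 ≈ 0.46667)
t(h, r) = 7/15 + 29*r (t(h, r) = 29*r + 7/15 = 7/15 + 29*r)
(R(-3) + t(47, 27)) - 2977 = (1 + (7/15 + 29*27)) - 2977 = (1 + (7/15 + 783)) - 2977 = (1 + 11752/15) - 2977 = 11767/15 - 2977 = -32888/15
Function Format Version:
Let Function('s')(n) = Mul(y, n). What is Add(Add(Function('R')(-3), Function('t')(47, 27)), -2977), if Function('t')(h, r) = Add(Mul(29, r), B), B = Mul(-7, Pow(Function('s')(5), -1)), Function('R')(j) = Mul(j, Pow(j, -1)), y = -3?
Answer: Rational(-32888, 15) ≈ -2192.5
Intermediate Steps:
Function('R')(j) = 1
Function('s')(n) = Mul(-3, n)
B = Rational(7, 15) (B = Mul(-7, Pow(Mul(-3, 5), -1)) = Mul(-7, Pow(-15, -1)) = Mul(-7, Rational(-1, 15)) = Rational(7, 15) ≈ 0.46667)
Function('t')(h, r) = Add(Rational(7, 15), Mul(29, r)) (Function('t')(h, r) = Add(Mul(29, r), Rational(7, 15)) = Add(Rational(7, 15), Mul(29, r)))
Add(Add(Function('R')(-3), Function('t')(47, 27)), -2977) = Add(Add(1, Add(Rational(7, 15), Mul(29, 27))), -2977) = Add(Add(1, Add(Rational(7, 15), 783)), -2977) = Add(Add(1, Rational(11752, 15)), -2977) = Add(Rational(11767, 15), -2977) = Rational(-32888, 15)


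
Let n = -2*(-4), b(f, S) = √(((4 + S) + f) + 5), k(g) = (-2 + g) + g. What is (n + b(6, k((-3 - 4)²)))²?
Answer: (8 + √111)² ≈ 343.57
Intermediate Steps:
k(g) = -2 + 2*g
b(f, S) = √(9 + S + f) (b(f, S) = √((4 + S + f) + 5) = √(9 + S + f))
n = 8
(n + b(6, k((-3 - 4)²)))² = (8 + √(9 + (-2 + 2*(-3 - 4)²) + 6))² = (8 + √(9 + (-2 + 2*(-7)²) + 6))² = (8 + √(9 + (-2 + 2*49) + 6))² = (8 + √(9 + (-2 + 98) + 6))² = (8 + √(9 + 96 + 6))² = (8 + √111)²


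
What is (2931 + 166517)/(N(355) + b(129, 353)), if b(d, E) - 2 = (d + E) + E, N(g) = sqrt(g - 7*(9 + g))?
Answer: 23637996/117127 - 84724*I*sqrt(2193)/351381 ≈ 201.82 - 11.291*I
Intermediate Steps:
N(g) = sqrt(-63 - 6*g) (N(g) = sqrt(g + (-63 - 7*g)) = sqrt(-63 - 6*g))
b(d, E) = 2 + d + 2*E (b(d, E) = 2 + ((d + E) + E) = 2 + ((E + d) + E) = 2 + (d + 2*E) = 2 + d + 2*E)
(2931 + 166517)/(N(355) + b(129, 353)) = (2931 + 166517)/(sqrt(-63 - 6*355) + (2 + 129 + 2*353)) = 169448/(sqrt(-63 - 2130) + (2 + 129 + 706)) = 169448/(sqrt(-2193) + 837) = 169448/(I*sqrt(2193) + 837) = 169448/(837 + I*sqrt(2193))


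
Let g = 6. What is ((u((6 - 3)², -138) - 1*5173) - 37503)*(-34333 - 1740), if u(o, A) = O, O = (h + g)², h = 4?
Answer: 1535844048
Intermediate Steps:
O = 100 (O = (4 + 6)² = 10² = 100)
u(o, A) = 100
((u((6 - 3)², -138) - 1*5173) - 37503)*(-34333 - 1740) = ((100 - 1*5173) - 37503)*(-34333 - 1740) = ((100 - 5173) - 37503)*(-36073) = (-5073 - 37503)*(-36073) = -42576*(-36073) = 1535844048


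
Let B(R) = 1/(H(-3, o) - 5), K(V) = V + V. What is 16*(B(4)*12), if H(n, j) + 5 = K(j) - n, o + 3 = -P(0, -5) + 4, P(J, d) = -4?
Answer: 64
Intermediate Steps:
o = 5 (o = -3 + (-1*(-4) + 4) = -3 + (4 + 4) = -3 + 8 = 5)
K(V) = 2*V
H(n, j) = -5 - n + 2*j (H(n, j) = -5 + (2*j - n) = -5 + (-n + 2*j) = -5 - n + 2*j)
B(R) = 1/3 (B(R) = 1/((-5 - 1*(-3) + 2*5) - 5) = 1/((-5 + 3 + 10) - 5) = 1/(8 - 5) = 1/3)
16*(B(4)*12) = 16*((1/3)*12) = 16*4 = 64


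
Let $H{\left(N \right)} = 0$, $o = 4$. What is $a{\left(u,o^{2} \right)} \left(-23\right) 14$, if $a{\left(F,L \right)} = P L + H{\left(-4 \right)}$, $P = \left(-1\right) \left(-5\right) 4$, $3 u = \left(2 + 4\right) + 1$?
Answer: $-103040$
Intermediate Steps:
$u = \frac{7}{3}$ ($u = \frac{\left(2 + 4\right) + 1}{3} = \frac{6 + 1}{3} = \frac{1}{3} \cdot 7 = \frac{7}{3} \approx 2.3333$)
$P = 20$ ($P = 5 \cdot 4 = 20$)
$a{\left(F,L \right)} = 20 L$ ($a{\left(F,L \right)} = 20 L + 0 = 20 L$)
$a{\left(u,o^{2} \right)} \left(-23\right) 14 = 20 \cdot 4^{2} \left(-23\right) 14 = 20 \cdot 16 \left(-23\right) 14 = 320 \left(-23\right) 14 = \left(-7360\right) 14 = -103040$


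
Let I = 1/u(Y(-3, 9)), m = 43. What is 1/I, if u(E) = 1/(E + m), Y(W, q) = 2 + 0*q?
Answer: 1/45 ≈ 0.022222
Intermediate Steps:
Y(W, q) = 2 (Y(W, q) = 2 + 0 = 2)
u(E) = 1/(43 + E) (u(E) = 1/(E + 43) = 1/(43 + E))
I = 45 (I = 1/(1/(43 + 2)) = 1/(1/45) = 45)
1/I = 1/45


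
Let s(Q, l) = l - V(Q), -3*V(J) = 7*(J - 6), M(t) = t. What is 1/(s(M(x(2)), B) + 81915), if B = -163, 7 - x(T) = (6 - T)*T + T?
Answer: 1/81731 ≈ 1.2235e-5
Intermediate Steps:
x(T) = 7 - T - T*(6 - T) (x(T) = 7 - ((6 - T)*T + T) = 7 - (T*(6 - T) + T) = 7 - (T + T*(6 - T)) = 7 + (-T - T*(6 - T)) = 7 - T - T*(6 - T))
V(J) = 14 - 7*J/3 (V(J) = -7*(J - 6)/3 = -7*(-6 + J)/3 = -(-42 + 7*J)/3 = 14 - 7*J/3)
s(Q, l) = -14 + l + 7*Q/3 (s(Q, l) = l - (14 - 7*Q/3) = l + (-14 + 7*Q/3) = -14 + l + 7*Q/3)
1/(s(M(x(2)), B) + 81915) = 1/((-14 - 163 + 7*(7 + 2² - 7*2)/3) + 81915) = 1/((-14 - 163 + 7*(7 + 4 - 14)/3) + 81915) = 1/((-14 - 163 + (7/3)*(-3)) + 81915) = 1/((-14 - 163 - 7) + 81915) = 1/(-184 + 81915) = 1/81731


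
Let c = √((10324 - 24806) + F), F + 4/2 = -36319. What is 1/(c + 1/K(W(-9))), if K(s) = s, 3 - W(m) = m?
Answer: 12/7315633 - 144*I*√50803/7315633 ≈ 1.6403e-6 - 0.0044366*I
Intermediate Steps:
W(m) = 3 - m
F = -36321 (F = -2 - 36319 = -36321)
c = I*√50803 (c = √((10324 - 24806) - 36321) = √(-14482 - 36321) = √(-50803) = I*√50803 ≈ 225.4*I)
1/(c + 1/K(W(-9))) = 1/(I*√50803 + 1/(3 - 1*(-9))) = 1/(I*√50803 + 1/(3 + 9)) = 1/(I*√50803 + 1/12) = 1/(1/12 + I*√50803)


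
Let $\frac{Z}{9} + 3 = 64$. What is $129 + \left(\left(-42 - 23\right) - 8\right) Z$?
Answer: $-39948$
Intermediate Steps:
$Z = 549$ ($Z = -27 + 9 \cdot 64 = -27 + 576 = 549$)
$129 + \left(\left(-42 - 23\right) - 8\right) Z = 129 + \left(\left(-42 - 23\right) - 8\right) 549 = 129 + \left(-65 - 8\right) 549 = 129 - 40077 = -39948$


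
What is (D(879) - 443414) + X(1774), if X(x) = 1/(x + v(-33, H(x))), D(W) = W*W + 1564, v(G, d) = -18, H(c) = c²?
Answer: 580868997/1756 ≈ 3.3079e+5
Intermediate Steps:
D(W) = 1564 + W² (D(W) = W² + 1564 = 1564 + W²)
X(x) = 1/(-18 + x) (X(x) = 1/(x - 18) = 1/(-18 + x))
(D(879) - 443414) + X(1774) = ((1564 + 879²) - 443414) + 1/(-18 + 1774) = ((1564 + 772641) - 443414) + 1/1756 = (774205 - 443414) + 1/1756 = 330791 + 1/1756 = 580868997/1756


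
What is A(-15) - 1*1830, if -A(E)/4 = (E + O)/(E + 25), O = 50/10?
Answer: -1826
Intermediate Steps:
O = 5 (O = 50*(1/10) = 5)
A(E) = -4*(5 + E)/(25 + E) (A(E) = -4*(E + 5)/(E + 25) = -4*(5 + E)/(25 + E))
A(-15) - 1*1830 = 4*(-5 - 1*(-15))/(25 - 15) - 1*1830 = 4*(-5 + 15)/10 - 1830 = 4*(1/10)*10 - 1830 = 4 - 1830 = -1826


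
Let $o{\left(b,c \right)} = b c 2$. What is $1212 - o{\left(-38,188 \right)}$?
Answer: $15500$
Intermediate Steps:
$o{\left(b,c \right)} = 2 b c$
$1212 - o{\left(-38,188 \right)} = 1212 - 2 \left(-38\right) 188 = 1212 - -14288 = 1212 + 14288 = 15500$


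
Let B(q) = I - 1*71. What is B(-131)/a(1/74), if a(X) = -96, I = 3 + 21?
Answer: 47/96 ≈ 0.48958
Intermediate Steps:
I = 24
B(q) = -47 (B(q) = 24 - 1*71 = 24 - 71 = -47)
B(-131)/a(1/74) = -47/(-96) = -47*(-1/96) = 47/96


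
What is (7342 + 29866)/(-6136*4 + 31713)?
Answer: 37208/7169 ≈ 5.1901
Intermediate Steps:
(7342 + 29866)/(-6136*4 + 31713) = 37208/(-104*236 + 31713) = 37208/(-24544 + 31713) = 37208/7169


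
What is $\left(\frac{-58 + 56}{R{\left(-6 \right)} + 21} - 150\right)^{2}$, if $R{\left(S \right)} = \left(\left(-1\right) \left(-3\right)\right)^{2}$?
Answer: $\frac{5067001}{225} \approx 22520.0$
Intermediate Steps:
$R{\left(S \right)} = 9$ ($R{\left(S \right)} = 3^{2} = 9$)
$\left(\frac{-58 + 56}{R{\left(-6 \right)} + 21} - 150\right)^{2} = \left(\frac{-58 + 56}{9 + 21} - 150\right)^{2} = \left(- \frac{2}{30} - 150\right)^{2} = \left(\left(-2\right) \frac{1}{30} - 150\right)^{2} = \left(- \frac{1}{15} - 150\right)^{2} = \left(- \frac{2251}{15}\right)^{2} = \frac{5067001}{225}$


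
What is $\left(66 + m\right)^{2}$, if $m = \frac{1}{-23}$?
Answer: $\frac{2301289}{529} \approx 4350.3$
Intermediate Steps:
$m = - \frac{1}{23} \approx -0.043478$
$\left(66 + m\right)^{2} = \left(66 - \frac{1}{23}\right)^{2} = \left(\frac{1517}{23}\right)^{2} = \frac{2301289}{529}$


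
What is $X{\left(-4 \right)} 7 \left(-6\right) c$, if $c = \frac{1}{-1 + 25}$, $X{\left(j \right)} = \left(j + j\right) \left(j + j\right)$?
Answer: $-112$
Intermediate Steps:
$X{\left(j \right)} = 4 j^{2}$ ($X{\left(j \right)} = 2 j 2 j = 4 j^{2}$)
$c = \frac{1}{24} \approx 0.041667$
$X{\left(-4 \right)} 7 \left(-6\right) c = 4 \left(-4\right)^{2} \cdot 7 \left(-6\right) \frac{1}{24} = 4 \cdot 16 \cdot 7 \left(-6\right) \frac{1}{24} = 64 \cdot 7 \left(-6\right) \frac{1}{24} = 448 \left(-6\right) \frac{1}{24} = \left(-2688\right) \frac{1}{24} = -112$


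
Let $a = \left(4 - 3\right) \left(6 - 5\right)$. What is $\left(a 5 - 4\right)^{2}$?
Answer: $1$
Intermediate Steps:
$a = 1$ ($a = 1 \cdot 1 = 1$)
$\left(a 5 - 4\right)^{2} = \left(1 \cdot 5 - 4\right)^{2} = \left(5 - 4\right)^{2} = 1^{2} = 1$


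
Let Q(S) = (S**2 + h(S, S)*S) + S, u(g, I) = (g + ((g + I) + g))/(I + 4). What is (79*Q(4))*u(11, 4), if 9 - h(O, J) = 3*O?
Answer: 2923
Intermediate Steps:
h(O, J) = 9 - 3*O
u(g, I) = (I + 3*g)/(4 + I) (u(g, I) = (g + ((I + g) + g))/(4 + I) = (g + (I + 2*g))/(4 + I) = (I + 3*g)/(4 + I))
Q(S) = S + S**2 + S*(9 - 3*S) (Q(S) = (S**2 + (9 - 3*S)*S) + S = (S**2 + S*(9 - 3*S)) + S = S + S**2 + S*(9 - 3*S))
(79*Q(4))*u(11, 4) = (79*(2*4*(5 - 1*4)))*((4 + 3*11)/(4 + 4)) = (79*(2*4*(5 - 4)))*((4 + 33)/8) = (79*(2*4*1))*((1/8)*37) = (79*8)*(37/8) = 632*(37/8) = 2923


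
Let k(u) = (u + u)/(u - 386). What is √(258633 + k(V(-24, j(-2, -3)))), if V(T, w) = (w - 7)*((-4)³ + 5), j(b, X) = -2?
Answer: 3*√604212535/145 ≈ 508.57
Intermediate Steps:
V(T, w) = 413 - 59*w (V(T, w) = (-7 + w)*(-64 + 5) = (-7 + w)*(-59) = 413 - 59*w)
k(u) = 2*u/(-386 + u) (k(u) = (2*u)/(-386 + u) = 2*u/(-386 + u))
√(258633 + k(V(-24, j(-2, -3)))) = √(258633 + 2*(413 - 59*(-2))/(-386 + (413 - 59*(-2)))) = √(258633 + 2*(413 + 118)/(-386 + (413 + 118))) = √(258633 + 2*531/(-386 + 531)) = √(258633 + 2*531/145) = √(258633 + 2*531*(1/145)) = √(258633 + 1062/145) = √(37502847/145) = 3*√604212535/145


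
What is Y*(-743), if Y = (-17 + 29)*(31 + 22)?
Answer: -472548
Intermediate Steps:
Y = 636 (Y = 12*53 = 636)
Y*(-743) = 636*(-743) = -472548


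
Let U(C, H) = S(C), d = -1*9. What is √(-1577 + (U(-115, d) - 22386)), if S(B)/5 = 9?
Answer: I*√23918 ≈ 154.65*I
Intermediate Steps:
d = -9
S(B) = 45 (S(B) = 5*9 = 45)
U(C, H) = 45
√(-1577 + (U(-115, d) - 22386)) = √(-1577 + (45 - 22386)) = √(-1577 - 22341) = √(-23918) = I*√23918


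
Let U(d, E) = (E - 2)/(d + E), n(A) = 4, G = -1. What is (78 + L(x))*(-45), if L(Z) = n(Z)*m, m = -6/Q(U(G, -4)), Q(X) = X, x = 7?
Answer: -2610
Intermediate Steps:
U(d, E) = (-2 + E)/(E + d)
m = -5 (m = -6*(-4 - 1)/(-2 - 4) = -6/(-6/(-5)) = -6/((-1/5*(-6))) = -6/6/5 = -6*5/6 = -5)
L(Z) = -20 (L(Z) = 4*(-5) = -20)
(78 + L(x))*(-45) = (78 - 20)*(-45) = 58*(-45) = -2610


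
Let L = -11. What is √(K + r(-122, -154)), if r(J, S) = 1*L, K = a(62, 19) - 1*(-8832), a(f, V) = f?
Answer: 3*√987 ≈ 94.250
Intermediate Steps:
K = 8894 (K = 62 - 1*(-8832) = 62 + 8832 = 8894)
r(J, S) = -11 (r(J, S) = 1*(-11) = -11)
√(K + r(-122, -154)) = √(8894 - 11) = √8883 = 3*√987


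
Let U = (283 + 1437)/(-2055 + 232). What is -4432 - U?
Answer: -8077816/1823 ≈ -4431.1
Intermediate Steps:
U = -1720/1823 (U = 1720/(-1823) = 1720*(-1/1823) = -1720/1823 ≈ -0.94350)
-4432 - U = -4432 - 1*(-1720/1823) = -4432 + 1720/1823 = -8077816/1823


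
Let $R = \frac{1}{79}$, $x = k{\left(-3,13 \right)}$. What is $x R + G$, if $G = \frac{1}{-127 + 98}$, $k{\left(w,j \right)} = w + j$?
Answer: $\frac{211}{2291} \approx 0.0921$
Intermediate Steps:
$k{\left(w,j \right)} = j + w$
$x = 10$ ($x = 13 - 3 = 10$)
$G = - \frac{1}{29}$ ($G = \frac{1}{-29} = - \frac{1}{29} \approx -0.034483$)
$R = \frac{1}{79} \approx 0.012658$
$x R + G = 10 \cdot \frac{1}{79} - \frac{1}{29} = \frac{10}{79} - \frac{1}{29} = \frac{211}{2291}$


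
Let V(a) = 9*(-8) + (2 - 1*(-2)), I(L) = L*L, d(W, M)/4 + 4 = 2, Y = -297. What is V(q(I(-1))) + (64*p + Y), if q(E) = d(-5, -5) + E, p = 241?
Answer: 15059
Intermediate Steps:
d(W, M) = -8 (d(W, M) = -16 + 4*2 = -16 + 8 = -8)
I(L) = L²
q(E) = -8 + E
V(a) = -68 (V(a) = -72 + (2 + 2) = -72 + 4 = -68)
V(q(I(-1))) + (64*p + Y) = -68 + (64*241 - 297) = -68 + (15424 - 297) = -68 + 15127 = 15059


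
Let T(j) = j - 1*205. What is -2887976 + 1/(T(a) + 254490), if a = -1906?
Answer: -728864494903/252379 ≈ -2.8880e+6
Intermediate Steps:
T(j) = -205 + j (T(j) = j - 205 = -205 + j)
-2887976 + 1/(T(a) + 254490) = -2887976 + 1/((-205 - 1906) + 254490) = -2887976 + 1/(-2111 + 254490) = -2887976 + 1/252379 = -728864494903/252379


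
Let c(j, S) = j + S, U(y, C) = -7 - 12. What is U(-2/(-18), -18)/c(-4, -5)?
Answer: 19/9 ≈ 2.1111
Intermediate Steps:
U(y, C) = -19
c(j, S) = S + j
U(-2/(-18), -18)/c(-4, -5) = -19/(-5 - 4) = -19/(-9) = -⅑*(-19) = 19/9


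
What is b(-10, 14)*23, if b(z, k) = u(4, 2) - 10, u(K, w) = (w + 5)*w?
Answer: 92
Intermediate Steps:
u(K, w) = w*(5 + w) (u(K, w) = (5 + w)*w = w*(5 + w))
b(z, k) = 4 (b(z, k) = 2*(5 + 2) - 10 = 2*7 - 10 = 14 - 10 = 4)
b(-10, 14)*23 = 4*23 = 92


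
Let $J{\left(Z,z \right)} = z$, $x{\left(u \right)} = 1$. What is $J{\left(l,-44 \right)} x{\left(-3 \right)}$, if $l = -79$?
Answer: $-44$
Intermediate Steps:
$J{\left(l,-44 \right)} x{\left(-3 \right)} = \left(-44\right) 1 = -44$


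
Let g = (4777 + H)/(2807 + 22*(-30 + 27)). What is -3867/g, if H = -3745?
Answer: -3533149/344 ≈ -10271.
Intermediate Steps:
g = 1032/2741 (g = (4777 - 3745)/(2807 + 22*(-30 + 27)) = 1032/(2807 + 22*(-3)) = 1032/(2807 - 66) = 1032/2741 ≈ 0.37650)
-3867/g = -3867/1032/2741 = -3867*2741/1032 = -3533149/344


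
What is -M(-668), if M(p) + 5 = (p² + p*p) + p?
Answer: -891775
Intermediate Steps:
M(p) = -5 + p + 2*p² (M(p) = -5 + ((p² + p*p) + p) = -5 + ((p² + p²) + p) = -5 + (2*p² + p) = -5 + (p + 2*p²) = -5 + p + 2*p²)
-M(-668) = -(-5 - 668 + 2*(-668)²) = -(-5 - 668 + 2*446224) = -(-5 - 668 + 892448) = -1*891775 = -891775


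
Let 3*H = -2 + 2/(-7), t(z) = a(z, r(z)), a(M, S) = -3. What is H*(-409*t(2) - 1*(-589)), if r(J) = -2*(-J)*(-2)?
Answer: -29056/21 ≈ -1383.6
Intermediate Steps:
r(J) = -4*J
t(z) = -3
H = -16/21 (H = (-2 + 2/(-7))/3 = (-2 + 2*(-⅐))/3 = (-2 - 2/7)/3 = (⅓)*(-16/7) = -16/21 ≈ -0.76190)
H*(-409*t(2) - 1*(-589)) = -16*(-409*(-3) - 1*(-589))/21 = -16*(1227 + 589)/21 = -16/21*1816 = -29056/21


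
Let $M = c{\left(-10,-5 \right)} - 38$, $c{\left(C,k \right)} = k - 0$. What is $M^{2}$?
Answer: $1849$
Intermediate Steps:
$c{\left(C,k \right)} = k$ ($c{\left(C,k \right)} = k + 0 = k$)
$M = -43$ ($M = -5 - 38 = -43$)
$M^{2} = \left(-43\right)^{2} = 1849$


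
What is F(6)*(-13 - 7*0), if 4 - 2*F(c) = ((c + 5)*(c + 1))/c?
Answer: 689/12 ≈ 57.417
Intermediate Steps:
F(c) = 2 - (1 + c)*(5 + c)/(2*c) (F(c) = 2 - (c + 5)*(c + 1)/(2*c) = 2 - (5 + c)*(1 + c)/(2*c) = 2 - (1 + c)*(5 + c)/(2*c))
F(6)*(-13 - 7*0) = ((½)*(-5 - 1*6*(2 + 6))/6)*(-13 - 7*0) = ((½)*(⅙)*(-5 - 1*6*8))*(-13 + 0) = ((½)*(⅙)*(-5 - 48))*(-13) = ((½)*(⅙)*(-53))*(-13) = -53/12*(-13) = 689/12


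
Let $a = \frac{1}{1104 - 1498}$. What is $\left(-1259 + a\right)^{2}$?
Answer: $\frac{246062626209}{155236} \approx 1.5851 \cdot 10^{6}$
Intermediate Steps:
$a = - \frac{1}{394}$ ($a = \frac{1}{-394} = - \frac{1}{394} \approx -0.0025381$)
$\left(-1259 + a\right)^{2} = \left(-1259 - \frac{1}{394}\right)^{2} = \left(- \frac{496047}{394}\right)^{2} = \frac{246062626209}{155236}$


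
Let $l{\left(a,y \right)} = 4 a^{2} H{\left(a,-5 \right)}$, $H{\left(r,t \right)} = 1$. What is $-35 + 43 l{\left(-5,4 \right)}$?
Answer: $4265$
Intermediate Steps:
$l{\left(a,y \right)} = 4 a^{2}$ ($l{\left(a,y \right)} = 4 a^{2} \cdot 1 = 4 a^{2}$)
$-35 + 43 l{\left(-5,4 \right)} = -35 + 43 \cdot 4 \left(-5\right)^{2} = -35 + 43 \cdot 4 \cdot 25 = -35 + 43 \cdot 100 = -35 + 4300 = 4265$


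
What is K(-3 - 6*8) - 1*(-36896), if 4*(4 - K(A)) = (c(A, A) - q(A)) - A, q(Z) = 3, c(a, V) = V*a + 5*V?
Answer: 72603/2 ≈ 36302.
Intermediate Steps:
c(a, V) = 5*V + V*a
K(A) = 19/4 + A/4 - A*(5 + A)/4 (K(A) = 4 - ((A*(5 + A) - 1*3) - A)/4 = 4 - ((A*(5 + A) - 3) - A)/4 = 4 - ((-3 + A*(5 + A)) - A)/4 = 4 - (-3 - A + A*(5 + A))/4 = 4 + (¾ + A/4 - A*(5 + A)/4) = 19/4 + A/4 - A*(5 + A)/4)
K(-3 - 6*8) - 1*(-36896) = (19/4 + (-3 - 6*8)/4 - (-3 - 6*8)*(5 + (-3 - 6*8))/4) - 1*(-36896) = (19/4 + (-3 - 48)/4 - (-3 - 48)*(5 + (-3 - 48))/4) + 36896 = (19/4 + (¼)*(-51) - ¼*(-51)*(5 - 51)) + 36896 = (19/4 - 51/4 - ¼*(-51)*(-46)) + 36896 = (19/4 - 51/4 - 1173/2) + 36896 = -1189/2 + 36896 = 72603/2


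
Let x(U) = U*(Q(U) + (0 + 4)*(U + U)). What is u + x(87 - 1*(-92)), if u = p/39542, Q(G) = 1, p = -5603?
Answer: 10142794191/39542 ≈ 2.5651e+5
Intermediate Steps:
x(U) = U*(1 + 8*U) (x(U) = U*(1 + (0 + 4)*(U + U)) = U*(1 + 4*(2*U)) = U*(1 + 8*U))
u = -5603/39542 ≈ -0.14170
u + x(87 - 1*(-92)) = -5603/39542 + (87 - 1*(-92))*(1 + 8*(87 - 1*(-92))) = -5603/39542 + (87 + 92)*(1 + 8*(87 + 92)) = -5603/39542 + 179*(1 + 8*179) = -5603/39542 + 179*(1 + 1432) = -5603/39542 + 179*1433 = -5603/39542 + 256507 = 10142794191/39542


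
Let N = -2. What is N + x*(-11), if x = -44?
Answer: 482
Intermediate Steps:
N + x*(-11) = -2 - 44*(-11) = -2 + 484 = 482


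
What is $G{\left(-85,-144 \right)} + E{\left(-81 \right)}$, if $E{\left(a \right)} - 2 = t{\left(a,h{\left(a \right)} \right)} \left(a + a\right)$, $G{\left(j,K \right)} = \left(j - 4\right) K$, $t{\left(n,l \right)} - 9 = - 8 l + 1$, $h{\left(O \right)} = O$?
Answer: $-93778$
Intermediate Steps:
$t{\left(n,l \right)} = 10 - 8 l$ ($t{\left(n,l \right)} = 9 - \left(-1 + 8 l\right) = 10 - 8 l$)
$G{\left(j,K \right)} = K \left(-4 + j\right)$ ($G{\left(j,K \right)} = \left(-4 + j\right) K = K \left(-4 + j\right)$)
$E{\left(a \right)} = 2 + 2 a \left(10 - 8 a\right)$ ($E{\left(a \right)} = 2 + \left(10 - 8 a\right) \left(a + a\right) = 2 + \left(10 - 8 a\right) 2 a = 2 + 2 a \left(10 - 8 a\right)$)
$G{\left(-85,-144 \right)} + E{\left(-81 \right)} = - 144 \left(-4 - 85\right) + \left(2 - 16 \left(-81\right)^{2} + 20 \left(-81\right)\right) = \left(-144\right) \left(-89\right) - 106594 = 12816 - 106594 = -93778$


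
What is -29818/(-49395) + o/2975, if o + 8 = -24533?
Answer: -224698829/29390025 ≈ -7.6454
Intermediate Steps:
o = -24541 (o = -8 - 24533 = -24541)
-29818/(-49395) + o/2975 = -29818/(-49395) - 24541/2975 = -29818*(-1/49395) - 24541*1/2975 = 29818/49395 - 24541/2975 = -224698829/29390025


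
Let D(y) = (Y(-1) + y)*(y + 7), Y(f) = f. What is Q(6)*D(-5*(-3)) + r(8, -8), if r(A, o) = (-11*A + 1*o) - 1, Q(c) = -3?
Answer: -1021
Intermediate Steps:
r(A, o) = -1 + o - 11*A (r(A, o) = (-11*A + o) - 1 = (o - 11*A) - 1 = -1 + o - 11*A)
D(y) = (-1 + y)*(7 + y) (D(y) = (-1 + y)*(y + 7) = (-1 + y)*(7 + y))
Q(6)*D(-5*(-3)) + r(8, -8) = -3*(-7 + (-5*(-3))² + 6*(-5*(-3))) + (-1 - 8 - 11*8) = -3*(-7 + 15² + 6*15) + (-1 - 8 - 88) = -3*(-7 + 225 + 90) - 97 = -3*308 - 97 = -924 - 97 = -1021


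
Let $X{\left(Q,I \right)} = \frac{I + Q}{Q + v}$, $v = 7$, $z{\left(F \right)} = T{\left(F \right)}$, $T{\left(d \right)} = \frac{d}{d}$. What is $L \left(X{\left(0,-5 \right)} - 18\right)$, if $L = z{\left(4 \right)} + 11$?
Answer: $- \frac{1572}{7} \approx -224.57$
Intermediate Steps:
$T{\left(d \right)} = 1$
$z{\left(F \right)} = 1$
$X{\left(Q,I \right)} = \frac{I + Q}{7 + Q}$ ($X{\left(Q,I \right)} = \frac{I + Q}{Q + 7} = \frac{I + Q}{7 + Q}$)
$L = 12$ ($L = 1 + 11 = 12$)
$L \left(X{\left(0,-5 \right)} - 18\right) = 12 \left(\frac{-5 + 0}{7 + 0} - 18\right) = 12 \left(\frac{1}{7} \left(-5\right) - 18\right) = 12 \left(- \frac{5}{7} - 18\right) = 12 \left(- \frac{131}{7}\right) = - \frac{1572}{7}$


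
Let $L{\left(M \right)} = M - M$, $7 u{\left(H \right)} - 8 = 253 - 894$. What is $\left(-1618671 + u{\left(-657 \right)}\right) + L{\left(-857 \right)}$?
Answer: $- \frac{11331330}{7} \approx -1.6188 \cdot 10^{6}$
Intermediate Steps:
$u{\left(H \right)} = - \frac{633}{7}$ ($u{\left(H \right)} = \frac{8}{7} + \frac{253 - 894}{7} = \frac{8}{7} + \frac{1}{7} \left(-641\right) = \frac{8}{7} - \frac{641}{7} = - \frac{633}{7}$)
$L{\left(M \right)} = 0$
$\left(-1618671 + u{\left(-657 \right)}\right) + L{\left(-857 \right)} = \left(-1618671 - \frac{633}{7}\right) + 0 = - \frac{11331330}{7} + 0 = - \frac{11331330}{7}$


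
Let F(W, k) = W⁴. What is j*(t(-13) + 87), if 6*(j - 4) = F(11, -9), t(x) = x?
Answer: 542605/3 ≈ 1.8087e+5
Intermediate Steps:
j = 14665/6 (j = 4 + (⅙)*11⁴ = 4 + (⅙)*14641 = 4 + 14641/6 = 14665/6 ≈ 2444.2)
j*(t(-13) + 87) = 14665*(-13 + 87)/6 = (14665/6)*74 = 542605/3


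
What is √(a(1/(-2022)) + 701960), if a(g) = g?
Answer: √2869952226618/2022 ≈ 837.83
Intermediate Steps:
√(a(1/(-2022)) + 701960) = √(1/(-2022) + 701960) = √(-1/2022 + 701960) = √(1419363119/2022) = √2869952226618/2022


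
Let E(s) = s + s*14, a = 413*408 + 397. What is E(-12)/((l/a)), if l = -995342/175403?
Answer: 2666316789270/497671 ≈ 5.3576e+6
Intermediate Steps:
a = 168901 (a = 168504 + 397 = 168901)
l = -995342/175403 (l = -995342*1/175403 = -995342/175403 ≈ -5.6746)
E(s) = 15*s (E(s) = s + 14*s = 15*s)
E(-12)/((l/a)) = (15*(-12))/((-995342/175403/168901)) = -180/((-995342/175403*1/168901)) = -180/(-995342/29625742103) = -180*(-29625742103/995342) = 2666316789270/497671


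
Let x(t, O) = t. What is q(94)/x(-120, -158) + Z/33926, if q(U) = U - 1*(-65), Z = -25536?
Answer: -1409759/678520 ≈ -2.0777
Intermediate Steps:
q(U) = 65 + U (q(U) = U + 65 = 65 + U)
q(94)/x(-120, -158) + Z/33926 = (65 + 94)/(-120) - 25536/33926 = 159*(-1/120) - 25536*1/33926 = -53/40 - 12768/16963 = -1409759/678520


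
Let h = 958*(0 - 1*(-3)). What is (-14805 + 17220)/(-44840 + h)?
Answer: -2415/41966 ≈ -0.057547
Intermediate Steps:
h = 2874 (h = 958*(0 + 3) = 958*3 = 2874)
(-14805 + 17220)/(-44840 + h) = (-14805 + 17220)/(-44840 + 2874) = 2415/(-41966) = 2415*(-1/41966) = -2415/41966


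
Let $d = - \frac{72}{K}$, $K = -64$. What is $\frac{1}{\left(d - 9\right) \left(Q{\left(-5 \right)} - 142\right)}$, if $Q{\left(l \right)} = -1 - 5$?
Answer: $\frac{2}{2331} \approx 0.000858$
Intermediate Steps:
$d = \frac{9}{8}$ ($d = - \frac{72}{-64} = \left(-72\right) \left(- \frac{1}{64}\right) = \frac{9}{8} \approx 1.125$)
$Q{\left(l \right)} = -6$
$\frac{1}{\left(d - 9\right) \left(Q{\left(-5 \right)} - 142\right)} = \frac{1}{\left(\frac{9}{8} - 9\right) \left(-6 - 142\right)} = \frac{1}{\left(- \frac{63}{8}\right) \left(-148\right)} = \frac{1}{\frac{2331}{2}} = \frac{2}{2331}$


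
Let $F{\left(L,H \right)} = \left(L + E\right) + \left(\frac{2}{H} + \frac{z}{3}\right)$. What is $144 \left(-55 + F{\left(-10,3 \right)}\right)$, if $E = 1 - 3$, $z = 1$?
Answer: $-9504$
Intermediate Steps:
$E = -2$ ($E = 1 - 3 = -2$)
$F{\left(L,H \right)} = - \frac{5}{3} + L + \frac{2}{H}$ ($F{\left(L,H \right)} = \left(L - 2\right) + \left(\frac{2}{H} + 1 \cdot \frac{1}{3}\right) = \left(-2 + L\right) + \left(\frac{2}{H} + 1 \cdot \frac{1}{3}\right) = \left(-2 + L\right) + \left(\frac{2}{H} + \frac{1}{3}\right) = \left(-2 + L\right) + \left(\frac{1}{3} + \frac{2}{H}\right) = - \frac{5}{3} + L + \frac{2}{H}$)
$144 \left(-55 + F{\left(-10,3 \right)}\right) = 144 \left(-55 - \left(\frac{35}{3} - \frac{2}{3}\right)\right) = 144 \left(-55 - 11\right) = 144 \left(-66\right) = -9504$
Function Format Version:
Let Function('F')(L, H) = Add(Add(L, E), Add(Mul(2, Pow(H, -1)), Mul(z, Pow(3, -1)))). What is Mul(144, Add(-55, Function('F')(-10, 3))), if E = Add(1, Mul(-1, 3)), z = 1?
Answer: -9504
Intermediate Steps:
E = -2 (E = Add(1, -3) = -2)
Function('F')(L, H) = Add(Rational(-5, 3), L, Mul(2, Pow(H, -1))) (Function('F')(L, H) = Add(Add(L, -2), Add(Mul(2, Pow(H, -1)), Mul(1, Pow(3, -1)))) = Add(Add(-2, L), Add(Mul(2, Pow(H, -1)), Mul(1, Rational(1, 3)))) = Add(Add(-2, L), Add(Mul(2, Pow(H, -1)), Rational(1, 3))) = Add(Add(-2, L), Add(Rational(1, 3), Mul(2, Pow(H, -1)))) = Add(Rational(-5, 3), L, Mul(2, Pow(H, -1))))
Mul(144, Add(-55, Function('F')(-10, 3))) = Mul(144, Add(-55, Add(Rational(-5, 3), -10, Mul(2, Pow(3, -1))))) = Mul(144, Add(-55, Add(Rational(-5, 3), -10, Mul(2, Rational(1, 3))))) = Mul(144, Add(-55, Add(Rational(-5, 3), -10, Rational(2, 3)))) = Mul(144, Add(-55, -11)) = Mul(144, -66) = -9504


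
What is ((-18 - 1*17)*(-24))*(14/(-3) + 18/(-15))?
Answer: -4928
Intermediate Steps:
((-18 - 1*17)*(-24))*(14/(-3) + 18/(-15)) = ((-18 - 17)*(-24))*(14*(-⅓) + 18*(-1/15)) = (-35*(-24))*(-14/3 - 6/5) = 840*(-88/15) = -4928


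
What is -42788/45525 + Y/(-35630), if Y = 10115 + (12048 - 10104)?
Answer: -414704483/324411150 ≈ -1.2783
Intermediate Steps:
Y = 12059 (Y = 10115 + 1944 = 12059)
-42788/45525 + Y/(-35630) = -42788/45525 + 12059/(-35630) = -42788*1/45525 + 12059*(-1/35630) = -42788/45525 - 12059/35630 = -414704483/324411150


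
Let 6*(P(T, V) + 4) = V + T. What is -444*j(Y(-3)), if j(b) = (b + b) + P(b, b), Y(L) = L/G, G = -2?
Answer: 222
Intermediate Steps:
P(T, V) = -4 + T/6 + V/6 (P(T, V) = -4 + (V + T)/6 = -4 + (T + V)/6 = -4 + (T/6 + V/6) = -4 + T/6 + V/6)
Y(L) = -L/2 (Y(L) = L/(-2) = L*(-½) = -L/2)
j(b) = -4 + 7*b/3 (j(b) = (b + b) + (-4 + b/6 + b/6) = 2*b + (-4 + b/3) = -4 + 7*b/3)
-444*j(Y(-3)) = -444*(-4 + 7*(-½*(-3))/3) = -444*(-4 + (7/3)*(3/2)) = -444*(-4 + 7/2) = -444*(-½) = 222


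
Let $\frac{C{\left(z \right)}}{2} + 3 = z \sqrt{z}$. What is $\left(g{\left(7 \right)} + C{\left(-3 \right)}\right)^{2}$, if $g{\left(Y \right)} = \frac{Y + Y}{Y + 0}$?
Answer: $-92 + 48 i \sqrt{3} \approx -92.0 + 83.138 i$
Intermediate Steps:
$C{\left(z \right)} = -6 + 2 z^{\frac{3}{2}}$ ($C{\left(z \right)} = -6 + 2 z \sqrt{z} = -6 + 2 z^{\frac{3}{2}}$)
$g{\left(Y \right)} = 2$ ($g{\left(Y \right)} = \frac{2 Y}{Y} = 2$)
$\left(g{\left(7 \right)} + C{\left(-3 \right)}\right)^{2} = \left(2 - \left(6 - 2 \left(-3\right)^{\frac{3}{2}}\right)\right)^{2} = \left(2 - \left(6 - 2 \left(- 3 i \sqrt{3}\right)\right)\right)^{2} = \left(2 - \left(6 + 6 i \sqrt{3}\right)\right)^{2} = \left(-4 - 6 i \sqrt{3}\right)^{2}$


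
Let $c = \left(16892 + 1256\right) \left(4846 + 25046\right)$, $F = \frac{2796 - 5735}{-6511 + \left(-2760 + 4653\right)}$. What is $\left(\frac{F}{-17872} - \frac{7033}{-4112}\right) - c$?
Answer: $- \frac{11506518776572217577}{21210954272} \approx -5.4248 \cdot 10^{8}$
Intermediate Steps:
$F = \frac{2939}{4618}$ ($F = - \frac{2939}{-6511 + 1893} = - \frac{2939}{-4618} = \left(-2939\right) \left(- \frac{1}{4618}\right) = \frac{2939}{4618} \approx 0.63642$)
$c = 542480016$ ($c = 18148 \cdot 29892 = 542480016$)
$\left(\frac{F}{-17872} - \frac{7033}{-4112}\right) - c = \left(\frac{2939}{4618 \left(-17872\right)} - \frac{7033}{-4112}\right) - 542480016 = \left(\frac{2939}{4618} \left(- \frac{1}{17872}\right) - - \frac{7033}{4112}\right) - 542480016 = \left(- \frac{2939}{82532896} + \frac{7033}{4112}\right) - 542480016 = \frac{36277610775}{21210954272} - 542480016 = - \frac{11506518776572217577}{21210954272}$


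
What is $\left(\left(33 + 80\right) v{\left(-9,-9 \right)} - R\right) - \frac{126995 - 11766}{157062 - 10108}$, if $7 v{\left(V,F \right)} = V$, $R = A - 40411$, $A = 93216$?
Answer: $- \frac{54469600611}{1028678} \approx -52951.0$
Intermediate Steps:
$R = 52805$ ($R = 93216 - 40411 = 52805$)
$v{\left(V,F \right)} = \frac{V}{7}$
$\left(\left(33 + 80\right) v{\left(-9,-9 \right)} - R\right) - \frac{126995 - 11766}{157062 - 10108} = \left(\left(33 + 80\right) \frac{1}{7} \left(-9\right) - 52805\right) - \frac{126995 - 11766}{157062 - 10108} = \left(113 \left(- \frac{9}{7}\right) - 52805\right) - \frac{115229}{146954} = \left(- \frac{1017}{7} - 52805\right) - 115229 \cdot \frac{1}{146954} = - \frac{370652}{7} - \frac{115229}{146954} = - \frac{54469600611}{1028678}$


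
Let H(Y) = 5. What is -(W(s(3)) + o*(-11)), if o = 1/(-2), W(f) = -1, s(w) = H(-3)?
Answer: -9/2 ≈ -4.5000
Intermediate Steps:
s(w) = 5
o = -½ ≈ -0.50000
-(W(s(3)) + o*(-11)) = -(-1 - ½*(-11)) = -(-1 + 11/2) = -1*9/2 = -9/2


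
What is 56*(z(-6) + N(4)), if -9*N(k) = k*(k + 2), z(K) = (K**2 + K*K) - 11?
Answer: 9800/3 ≈ 3266.7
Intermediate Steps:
z(K) = -11 + 2*K**2 (z(K) = (K**2 + K**2) - 11 = 2*K**2 - 11 = -11 + 2*K**2)
N(k) = -k*(2 + k)/9 (N(k) = -k*(k + 2)/9 = -k*(2 + k)/9)
56*(z(-6) + N(4)) = 56*((-11 + 2*(-6)**2) - 1/9*4*(2 + 4)) = 56*((-11 + 2*36) - 1/9*4*6) = 56*((-11 + 72) - 8/3) = 56*(61 - 8/3) = 56*(175/3) = 9800/3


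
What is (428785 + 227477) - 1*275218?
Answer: 381044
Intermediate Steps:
(428785 + 227477) - 1*275218 = 656262 - 275218 = 381044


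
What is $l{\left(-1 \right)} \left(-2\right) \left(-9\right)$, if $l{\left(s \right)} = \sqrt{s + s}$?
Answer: $18 i \sqrt{2} \approx 25.456 i$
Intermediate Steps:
$l{\left(s \right)} = \sqrt{2} \sqrt{s}$ ($l{\left(s \right)} = \sqrt{2 s} = \sqrt{2} \sqrt{s}$)
$l{\left(-1 \right)} \left(-2\right) \left(-9\right) = \sqrt{2} \sqrt{-1} \left(-2\right) \left(-9\right) = \sqrt{2} i \left(-2\right) \left(-9\right) = i \sqrt{2} \left(-2\right) \left(-9\right) = - 2 i \sqrt{2} \left(-9\right) = 18 i \sqrt{2}$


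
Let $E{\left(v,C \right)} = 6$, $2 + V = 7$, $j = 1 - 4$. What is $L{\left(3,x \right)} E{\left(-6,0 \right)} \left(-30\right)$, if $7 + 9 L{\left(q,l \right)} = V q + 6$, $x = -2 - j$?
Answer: $-280$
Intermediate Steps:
$j = -3$
$V = 5$ ($V = -2 + 7 = 5$)
$x = 1$ ($x = -2 - -3 = -2 + 3 = 1$)
$L{\left(q,l \right)} = - \frac{1}{9} + \frac{5 q}{9}$ ($L{\left(q,l \right)} = - \frac{7}{9} + \frac{5 q + 6}{9} = - \frac{7}{9} + \frac{6 + 5 q}{9} = - \frac{7}{9} + \left(\frac{2}{3} + \frac{5 q}{9}\right) = - \frac{1}{9} + \frac{5 q}{9}$)
$L{\left(3,x \right)} E{\left(-6,0 \right)} \left(-30\right) = \left(- \frac{1}{9} + \frac{5}{9} \cdot 3\right) 6 \left(-30\right) = \left(- \frac{1}{9} + \frac{5}{3}\right) 6 \left(-30\right) = \frac{14}{9} \cdot 6 \left(-30\right) = \frac{28}{3} \left(-30\right) = -280$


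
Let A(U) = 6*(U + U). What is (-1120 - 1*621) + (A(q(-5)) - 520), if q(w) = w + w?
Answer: -2381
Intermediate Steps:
q(w) = 2*w
A(U) = 12*U (A(U) = 6*(2*U) = 12*U)
(-1120 - 1*621) + (A(q(-5)) - 520) = (-1120 - 1*621) + (12*(2*(-5)) - 520) = (-1120 - 621) + (12*(-10) - 520) = -1741 + (-120 - 520) = -1741 - 640 = -2381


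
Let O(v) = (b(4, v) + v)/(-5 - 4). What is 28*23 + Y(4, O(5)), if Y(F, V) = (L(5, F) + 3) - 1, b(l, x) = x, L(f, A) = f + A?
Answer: 655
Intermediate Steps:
L(f, A) = A + f
O(v) = -2*v/9 (O(v) = (v + v)/(-5 - 4) = (2*v)/(-9) = (2*v)*(-1/9) = -2*v/9)
Y(F, V) = 7 + F (Y(F, V) = ((F + 5) + 3) - 1 = ((5 + F) + 3) - 1 = (8 + F) - 1 = 7 + F)
28*23 + Y(4, O(5)) = 28*23 + (7 + 4) = 644 + 11 = 655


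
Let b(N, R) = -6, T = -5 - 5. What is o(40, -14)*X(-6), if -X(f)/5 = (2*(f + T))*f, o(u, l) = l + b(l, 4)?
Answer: 19200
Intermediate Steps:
T = -10
o(u, l) = -6 + l (o(u, l) = l - 6 = -6 + l)
X(f) = -5*f*(-20 + 2*f) (X(f) = -5*2*(f - 10)*f = -5*2*(-10 + f)*f = -5*(-20 + 2*f)*f = -5*f*(-20 + 2*f))
o(40, -14)*X(-6) = (-6 - 14)*(10*(-6)*(10 - 1*(-6))) = -200*(-6)*(10 + 6) = -200*(-6)*16 = -20*(-960) = 19200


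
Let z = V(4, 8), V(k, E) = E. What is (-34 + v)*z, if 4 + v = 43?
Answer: 40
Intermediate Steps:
v = 39 (v = -4 + 43 = 39)
z = 8
(-34 + v)*z = (-34 + 39)*8 = 5*8 = 40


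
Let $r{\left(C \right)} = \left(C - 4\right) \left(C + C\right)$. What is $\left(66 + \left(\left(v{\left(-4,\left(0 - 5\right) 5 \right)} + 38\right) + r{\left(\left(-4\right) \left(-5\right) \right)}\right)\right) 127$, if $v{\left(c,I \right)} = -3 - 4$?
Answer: $93599$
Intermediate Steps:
$v{\left(c,I \right)} = -7$ ($v{\left(c,I \right)} = -3 - 4 = -7$)
$r{\left(C \right)} = 2 C \left(-4 + C\right)$ ($r{\left(C \right)} = \left(-4 + C\right) 2 C = 2 C \left(-4 + C\right)$)
$\left(66 + \left(\left(v{\left(-4,\left(0 - 5\right) 5 \right)} + 38\right) + r{\left(\left(-4\right) \left(-5\right) \right)}\right)\right) 127 = \left(66 + \left(\left(-7 + 38\right) + 2 \left(\left(-4\right) \left(-5\right)\right) \left(-4 - -20\right)\right)\right) 127 = \left(66 + \left(31 + 2 \cdot 20 \left(-4 + 20\right)\right)\right) 127 = \left(66 + \left(31 + 2 \cdot 20 \cdot 16\right)\right) 127 = \left(66 + \left(31 + 640\right)\right) 127 = \left(66 + 671\right) 127 = 737 \cdot 127 = 93599$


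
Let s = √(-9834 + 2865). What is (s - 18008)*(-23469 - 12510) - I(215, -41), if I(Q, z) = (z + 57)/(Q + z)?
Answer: 56368155376/87 - 35979*I*√6969 ≈ 6.4791e+8 - 3.0035e+6*I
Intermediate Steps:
s = I*√6969 (s = √(-6969) = I*√6969 ≈ 83.481*I)
I(Q, z) = (57 + z)/(Q + z)
(s - 18008)*(-23469 - 12510) - I(215, -41) = (I*√6969 - 18008)*(-23469 - 12510) - (57 - 41)/(215 - 41) = (-18008 + I*√6969)*(-35979) - 16/174 = (647909832 - 35979*I*√6969) - 16/174 = (647909832 - 35979*I*√6969) - 1*8/87 = (647909832 - 35979*I*√6969) - 8/87 = 56368155376/87 - 35979*I*√6969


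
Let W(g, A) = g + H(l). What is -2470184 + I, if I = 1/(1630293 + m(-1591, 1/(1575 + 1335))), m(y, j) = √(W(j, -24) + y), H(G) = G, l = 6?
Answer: 2*(-1235092*√13421935590 + 5859464960090505*I)/(√13421935590 - 4744152630*I) ≈ -2.4702e+6 - 1.4901e-8*I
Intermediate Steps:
W(g, A) = 6 + g (W(g, A) = g + 6 = 6 + g)
m(y, j) = √(6 + j + y) (m(y, j) = √((6 + j) + y) = √(6 + j + y))
I = 1/(1630293 + I*√13421935590/2910) (I = 1/(1630293 + √(6 + 1/(1575 + 1335) - 1591)) = 1/(1630293 + √(6 + 1/2910 - 1591)) = 1/(1630293 + √(-4612349/2910)) = 1/(1630293 + I*√13421935590/2910) ≈ 6.1339e-7 - 1.5e-11*I)
-2470184 + I = -2470184 + (677736090/1104908404033277 - I*√13421935590/7734358828232939) = -2729327061107858576878/1104908404033277 - I*√13421935590/7734358828232939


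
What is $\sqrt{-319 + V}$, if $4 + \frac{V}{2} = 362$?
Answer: $\sqrt{397} \approx 19.925$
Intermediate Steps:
$V = 716$ ($V = -8 + 2 \cdot 362 = -8 + 724 = 716$)
$\sqrt{-319 + V} = \sqrt{-319 + 716} = \sqrt{397}$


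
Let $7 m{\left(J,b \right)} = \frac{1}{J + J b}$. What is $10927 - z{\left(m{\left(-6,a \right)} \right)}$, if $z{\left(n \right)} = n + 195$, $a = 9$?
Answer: $\frac{4507441}{420} \approx 10732.0$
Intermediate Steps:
$m{\left(J,b \right)} = \frac{1}{7 \left(J + J b\right)}$
$z{\left(n \right)} = 195 + n$
$10927 - z{\left(m{\left(-6,a \right)} \right)} = 10927 - \left(195 + \frac{1}{7 \left(-6\right) \left(1 + 9\right)}\right) = 10927 - \left(195 + \frac{1}{7} \left(- \frac{1}{6}\right) \frac{1}{10}\right) = 10927 - \left(195 - \frac{1}{420}\right) = 10927 - \frac{81899}{420} = \frac{4507441}{420}$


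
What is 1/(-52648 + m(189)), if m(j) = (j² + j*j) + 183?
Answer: 1/18977 ≈ 5.2695e-5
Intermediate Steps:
m(j) = 183 + 2*j² (m(j) = (j² + j²) + 183 = 2*j² + 183 = 183 + 2*j²)
1/(-52648 + m(189)) = 1/(-52648 + (183 + 2*189²)) = 1/(-52648 + (183 + 2*35721)) = 1/(-52648 + (183 + 71442)) = 1/(-52648 + 71625) = 1/18977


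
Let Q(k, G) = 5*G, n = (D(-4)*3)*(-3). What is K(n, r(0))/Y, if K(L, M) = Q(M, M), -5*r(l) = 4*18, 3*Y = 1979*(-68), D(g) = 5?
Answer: 54/33643 ≈ 0.0016051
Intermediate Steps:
Y = -134572/3 (Y = (1979*(-68))/3 = (⅓)*(-134572) = -134572/3 ≈ -44857.)
r(l) = -72/5 (r(l) = -4*18/5 = -⅕*72 = -72/5)
n = -45 (n = (5*3)*(-3) = 15*(-3) = -45)
K(L, M) = 5*M
K(n, r(0))/Y = (5*(-72/5))/(-134572/3) = -72*(-3/134572) = 54/33643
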